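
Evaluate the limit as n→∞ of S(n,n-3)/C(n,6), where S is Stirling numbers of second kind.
15

Explanation: The leading term of S(n,n-3) as a polynomial in n is (5)!!·C(n,6), so the ratio → (5)!! = 15.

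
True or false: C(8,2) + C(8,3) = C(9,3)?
True

Pascal's identity: LHS = 28 + 56 = 84; RHS = C(9,3) = 84. Both sides agree, so the statement holds.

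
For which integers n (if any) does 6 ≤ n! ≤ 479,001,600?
3, 4, 5, 6, 7, 8, 9, 10, 11, 12

Reasoning: n! is strictly increasing; 3! = 6 and 12! = 479,001,600, so valid n = 3, 4, 5, 6, 7, 8, 9, 10, 11, 12.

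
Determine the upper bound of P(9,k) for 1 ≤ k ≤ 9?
362,880

Solution: P(9,k) increases in k, so maximum at k = 9: 9! = 362,880.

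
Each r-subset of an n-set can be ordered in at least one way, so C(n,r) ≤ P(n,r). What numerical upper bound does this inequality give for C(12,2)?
132

P(12,2) = 12·11 = 132, so C(12,2) ≤ 132. (The bound is loose by a factor of 2! = 2: C(12,2) = 132/2 = 66.)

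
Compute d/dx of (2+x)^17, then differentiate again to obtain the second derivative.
272(2+x)^15
First derivative: 17(2+x)^{16}. Second derivative: 17·16·(2+x)^{15} = 272(2+x)^{15}.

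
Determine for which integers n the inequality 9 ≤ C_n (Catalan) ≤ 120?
C_3=5; C_4=14; C_5=42; C_6=132. So valid n = 4, 5.
Final answer: 4, 5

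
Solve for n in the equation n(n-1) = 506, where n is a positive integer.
23

Reasoning: n² − n − 506 = 0, so n = (1 ± √(1 + 4·506))/2 = (1 ± √2,025)/2 = (1 ± 45)/2, i.e. n = 23 or n = -22. Taking the positive root, n = 23 (check: 23×22 = 506).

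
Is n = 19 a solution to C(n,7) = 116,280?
No
C(19,7) = 19·18·17·16·15·14·13/7! = 253,955,520/5,040 = 50,388, which does not equal 116,280.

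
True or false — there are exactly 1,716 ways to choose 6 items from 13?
True

Reasoning: C(13,6) = 1,716.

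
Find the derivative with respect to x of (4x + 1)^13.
52(4x + 1)^12
Chain rule: 13(4x+1)^{12} × 4 = 52(4x+1)^{12}.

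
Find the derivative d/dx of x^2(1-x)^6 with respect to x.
2x^1(1-x)^6 - 6x^2(1-x)^5
Product rule: 2x^{1}(1-x)^{6} + x^2·(-6)(1-x)^{5}.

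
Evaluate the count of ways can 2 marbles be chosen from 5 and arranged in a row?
20

Working:
P(5,2) = 5!/(5-2)! = 20.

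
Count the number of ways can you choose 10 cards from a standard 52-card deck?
15,820,024,220

Working:
C(52,10) = 15,820,024,220.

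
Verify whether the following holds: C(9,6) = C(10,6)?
False

LHS = C(9,6) = 84; RHS = C(10,6) = 210. 84 ≠ 210, so the statement does not hold.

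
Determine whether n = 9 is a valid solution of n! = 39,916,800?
No

9! = 9·8! = 9·40,320 = 362,880, which does not equal 39,916,800.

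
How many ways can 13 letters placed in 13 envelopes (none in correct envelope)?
2,290,792,932

Working:
Using D(n) = (n-1)[D(n-1) + D(n-2)]:
D(13) = (13-1) × [D(12) + D(11)]
      = 12 × [176214841 + 14684570]
      = 12 × 190899411
      = 2,290,792,932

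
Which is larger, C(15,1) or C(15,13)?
C(15,13)

Explanation: C(15,1)=15, C(15,13)=105.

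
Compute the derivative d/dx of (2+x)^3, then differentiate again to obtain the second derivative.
6(2+x)^1

Solution: First derivative: 3(2+x)^{2}. Second derivative: 3·2·(2+x)^{1} = 6(2+x)^{1}.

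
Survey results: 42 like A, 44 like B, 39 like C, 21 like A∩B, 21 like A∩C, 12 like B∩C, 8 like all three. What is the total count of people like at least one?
79

Solution: |A∪B∪C| = 42+44+39-21-21-12+8 = 79.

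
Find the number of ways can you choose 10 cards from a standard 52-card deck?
15,820,024,220

Working:
C(52,10) = 15,820,024,220.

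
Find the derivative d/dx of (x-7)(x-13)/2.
(2x - 20)/2

d/dx[(x-7)(x-13)] = (x-13) + (x-7) = 2x - 20. Dividing by 2 gives (2x - 20)/2.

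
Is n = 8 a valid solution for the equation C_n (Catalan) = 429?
C_8 = C(16,8)/(8+1) = 12,870/9 = 1,430, which does not equal 429.

Answer: No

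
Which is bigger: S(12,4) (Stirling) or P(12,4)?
S(12,4)

Solution: S(12,4) = 4·S(11,4) + S(11,3) = 4·145,750 + 28,501 = 611,501; P(12,4) = 11,880.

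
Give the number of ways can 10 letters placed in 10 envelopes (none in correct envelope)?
1,334,961

Using D(n) = (n-1)[D(n-1) + D(n-2)]:
D(10) = (10-1) × [D(9) + D(8)]
      = 9 × [133496 + 14833]
      = 9 × 148329
      = 1,334,961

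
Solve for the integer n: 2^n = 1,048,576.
1,048,576 = 1,024 × 1,024 = 2^10 × 2^10 = 2^20, so n = 20.
Final answer: 20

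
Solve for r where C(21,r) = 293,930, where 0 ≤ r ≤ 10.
9

Explanation: C(21,r) is increasing for 0 ≤ r ≤ 10. Stepping up (C(21,r+1) = C(21,r)·(21−r)/(r+1)): C(21,1) = 21, C(21,2) = 210, C(21,3) = 1,330, C(21,4) = 5,985, C(21,5) = 20,349, C(21,6) = 54,264, C(21,7) = 116,280, C(21,8) = 203,490, C(21,9) = 293,930 ✓. So r = 9.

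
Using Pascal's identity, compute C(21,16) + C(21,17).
26,334
C(21,16) + C(21,17) = C(22,17) = 26,334.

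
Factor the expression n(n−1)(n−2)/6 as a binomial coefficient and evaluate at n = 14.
n(n−1)(n−2)/6 = n!/(3!(n−3)!) = C(n,3). At n = 14: C(14,3) = 364.
Final answer: C(n,3); C(14,3) = 364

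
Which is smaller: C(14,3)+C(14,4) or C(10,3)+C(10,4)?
First=1,365, Second=330.

Answer: C(10,3)+C(10,4)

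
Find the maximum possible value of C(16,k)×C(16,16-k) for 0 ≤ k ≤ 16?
165,636,900

C(16,k)·C(16,16-k) = C(16,k)², maximised at the centre k = 8: C(16,8)² = 165,636,900.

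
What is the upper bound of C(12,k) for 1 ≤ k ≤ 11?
C(12,k) is maximised at the centre of the row: C(12,6) = 924.

Answer: 924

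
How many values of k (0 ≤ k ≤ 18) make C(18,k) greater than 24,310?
5

Solution: Row 18 is unimodal and symmetric about k=18/2. C(18,6)=18,564 ≤ 24,310; C(18,7)=31,824 > 24,310; by symmetry C(18,k) > 24,310 for k = 7..11. That's 11 - 7 + 1 = 5 values.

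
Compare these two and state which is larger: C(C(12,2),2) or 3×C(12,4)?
C(C(12,2),2)

Explanation: C(C(12,2),2)=2,145, 3×C(12,4)=1,485.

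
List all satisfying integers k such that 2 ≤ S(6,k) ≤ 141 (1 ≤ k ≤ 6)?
2, 3, 4, 5

S(6,1)=1; S(6,2)=31; S(6,3)=90; S(6,4)=65; S(6,5)=15; S(6,6)=1. So valid k = 2, 3, 4, 5.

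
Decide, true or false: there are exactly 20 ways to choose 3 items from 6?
True

Solution: C(6,3) = 20.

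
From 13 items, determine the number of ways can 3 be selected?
286

Working:
C(13,3) = 13! / (3! × (13-3)!)
         = 13! / (3! × 10!)
         = 286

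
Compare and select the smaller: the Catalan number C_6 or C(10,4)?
C_6

Working:
C_6 = C(12,6)/(6+1) = 924/7 = 132; C(10,4) = 210.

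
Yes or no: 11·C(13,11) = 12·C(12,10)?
No

Explanation: Absorption identity k·C(n,k) = n·C(n-1,k-1). LHS = 11·78 = 858; RHS = 12·66 = 792.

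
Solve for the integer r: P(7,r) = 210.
3

Reasoning: P(7,r) = 7·6·…·(7−r+1), a product of r factors. Multiplying down from 7: 7 = 7; 7·6 = 42; 7·6·5 = 210 ✓ (3 factors). So r = 3.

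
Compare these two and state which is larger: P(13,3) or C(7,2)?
P(13,3)
P(13,3)=1,716, C(7,2)=21.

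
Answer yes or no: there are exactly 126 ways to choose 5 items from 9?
Yes

C(9,5) = 126.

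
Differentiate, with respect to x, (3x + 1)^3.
9(3x + 1)^2

Explanation: Chain rule: 3(3x+1)^{2} × 3 = 9(3x+1)^{2}.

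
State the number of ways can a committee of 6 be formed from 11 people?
C(11,6) = 11! / (6! × (11-6)!)
         = 11! / (6! × 5!)
         = 462
Final answer: 462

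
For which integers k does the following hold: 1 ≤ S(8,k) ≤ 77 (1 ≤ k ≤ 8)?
S(8,1)=1; S(8,2)=127; S(8,3)=966; S(8,4)=1,701; S(8,5)=1,050; S(8,6)=266; S(8,7)=28; S(8,8)=1. So valid k = 1, 7, 8.

Answer: 1, 7, 8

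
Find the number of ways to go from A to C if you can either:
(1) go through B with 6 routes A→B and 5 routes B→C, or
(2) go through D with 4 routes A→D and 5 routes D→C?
50

Route via B: 6×5=30. Route via D: 4×5=20. Total: 50.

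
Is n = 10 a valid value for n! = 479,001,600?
No
10! = 10·9! = 10·362,880 = 3,628,800, which does not equal 479,001,600.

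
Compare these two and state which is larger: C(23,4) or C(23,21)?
C(23,4)

Explanation: C(23,4)=8,855, C(23,21)=253.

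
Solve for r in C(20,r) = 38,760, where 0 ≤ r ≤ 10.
6

C(20,r) is increasing for 0 ≤ r ≤ 10. Stepping up (C(20,r+1) = C(20,r)·(20−r)/(r+1)): C(20,1) = 20, C(20,2) = 190, C(20,3) = 1,140, C(20,4) = 4,845, C(20,5) = 15,504, C(20,6) = 38,760 ✓. So r = 6.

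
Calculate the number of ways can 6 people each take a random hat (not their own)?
Using D(n) = (n-1)[D(n-1) + D(n-2)]:
D(6) = (6-1) × [D(5) + D(4)]
      = 5 × [44 + 9]
      = 5 × 53
      = 265

Answer: 265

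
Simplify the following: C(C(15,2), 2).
5,460

C(15,2) = 105, then C(105, 2) = 5,460.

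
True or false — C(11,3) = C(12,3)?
LHS = C(11,3) = 165; RHS = C(12,3) = 220. 165 ≠ 220, so the statement does not hold.

Answer: False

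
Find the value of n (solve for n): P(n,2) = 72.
P(n,2) = n(n−1) is increasing in n; n(n−1) ≈ (n−0.5)^2 = 72 gives n ≈ 9.0. Check: P(7,2) = 42, P(8,2) = 56, P(9,2) = 72 ✓. So n = 9.
Final answer: 9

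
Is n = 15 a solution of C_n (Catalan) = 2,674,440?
No

Solution: C_15 = C(30,15)/(15+1) = 155,117,520/16 = 9,694,845, which does not equal 2,674,440.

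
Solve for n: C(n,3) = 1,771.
23

C(n,3) = n(n−1)(n−2)/3! is increasing in n, and n(n−1)(n−2) = 3!·1,771 = 10,626 ≈ (n−1)^3 gives n ≈ 23.0. Check: C(21,3) = 1,330, C(22,3) = 1,540, C(23,3) = 1,771 ✓. So n = 23.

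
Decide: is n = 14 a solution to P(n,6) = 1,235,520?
No

Working:
P(14,6) = 14·13·12·11·10·9 = 2,162,160, which does not equal 1,235,520.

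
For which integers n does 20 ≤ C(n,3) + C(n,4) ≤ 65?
C(5,3)+C(5,4)=15; C(6,3)+C(6,4)=35; C(7,3)+C(7,4)=70. So valid n = 6.

Answer: 6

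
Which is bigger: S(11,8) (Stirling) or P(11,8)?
P(11,8)

Solution: S(11,8) = 8·S(10,8) + S(10,7) = 8·750 + 5,880 = 11,880; P(11,8) = 6,652,800.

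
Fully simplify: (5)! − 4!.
96

Working:
(5)! − 4! = (5)·4! − 4! = (5−1)·4! = 4·4! = 96.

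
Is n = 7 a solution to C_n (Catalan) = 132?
C_7 = C(14,7)/(7+1) = 3,432/8 = 429, which does not equal 132.

Answer: No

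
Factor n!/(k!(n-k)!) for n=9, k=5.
C(9,5) = 126

This is the binomial coefficient C(9,5) = 126.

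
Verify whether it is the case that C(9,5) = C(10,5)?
False

Working:
LHS = C(9,5) = 126; RHS = C(10,5) = 252. 126 ≠ 252, so the statement does not hold.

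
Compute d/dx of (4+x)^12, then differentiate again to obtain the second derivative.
132(4+x)^10

First derivative: 12(4+x)^{11}. Second derivative: 12·11·(4+x)^{10} = 132(4+x)^{10}.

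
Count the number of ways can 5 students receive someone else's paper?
44
Using D(n) = (n-1)[D(n-1) + D(n-2)]:
D(5) = (5-1) × [D(4) + D(3)]
      = 4 × [9 + 2]
      = 4 × 11
      = 44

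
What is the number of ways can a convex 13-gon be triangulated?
58,786

Solution: Using the Catalan number formula: C_n = C(2n, n) / (n+1)
C_11 = C(22, 11) / (11+1)
     = 705432 / 12
     = 58,786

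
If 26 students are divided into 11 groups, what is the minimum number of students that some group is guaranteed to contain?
3

Pigeonhole: ⌈26/11⌉ = 3.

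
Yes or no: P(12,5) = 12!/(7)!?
Yes

Permutation formula P(n,k) = n!/(n-k)!: 12!/7! = 479,001,600/5,040 = 95,040 = P(12,5). The statement holds.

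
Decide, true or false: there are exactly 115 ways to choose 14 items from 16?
False

Reasoning: C(16,14) = 120 ≠ 115.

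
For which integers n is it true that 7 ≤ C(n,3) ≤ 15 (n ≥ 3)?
5
C(4,3)=4; C(5,3)=10; C(6,3)=20. So valid n = 5.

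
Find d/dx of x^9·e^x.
Product rule: d/dx[x^9]·e^x + x^9·d/dx[e^x] = 9x^{8}e^x + x^9e^x.

Answer: (9x^8 + x^9)e^x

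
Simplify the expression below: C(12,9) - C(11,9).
165

Solution: C(12,9) - C(11,9) = C(11,8) = 165.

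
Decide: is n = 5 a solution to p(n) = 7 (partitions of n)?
Pentagonal recurrence p(n) = p(n−1) + p(n−2) − p(n−5) − p(n−7) + …: p(5) = p(4) + p(3) − p(0) = 5 + 3 − 1 = 7, which equals 7.

Answer: Yes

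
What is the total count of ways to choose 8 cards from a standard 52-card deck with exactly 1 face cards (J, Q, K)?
223,722,720

Reasoning: 12 face cards and 40 non-face cards: C(12,1) × C(40,7) = 12 × 18,643,560 = 223,722,720.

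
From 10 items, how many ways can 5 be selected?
252

Explanation: C(10,5) = 10! / (5! × (10-5)!)
         = 10! / (5! × 5!)
         = 252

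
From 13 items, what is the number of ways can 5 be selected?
1,287

Explanation: C(13,5) = 13! / (5! × (13-5)!)
         = 13! / (5! × 8!)
         = 1,287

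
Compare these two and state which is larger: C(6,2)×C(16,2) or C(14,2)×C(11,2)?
C(14,2)×C(11,2)

Working:
C(6,2)×C(16,2)=1,800, C(14,2)×C(11,2)=5,005.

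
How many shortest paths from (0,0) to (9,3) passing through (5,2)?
105

Reasoning: To (5,2): C(7,5)=21. From there: C(5,4)=5. Total: 105.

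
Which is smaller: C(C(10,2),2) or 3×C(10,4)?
3×C(10,4)

Reasoning: C(C(10,2),2)=990, 3×C(10,4)=630.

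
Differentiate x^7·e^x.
Product rule: d/dx[x^7]·e^x + x^7·d/dx[e^x] = 7x^{6}e^x + x^7e^x.

Answer: (7x^6 + x^7)e^x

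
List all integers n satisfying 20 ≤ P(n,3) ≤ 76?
P(3,3)=6; P(4,3)=24; P(5,3)=60; P(6,3)=120. So valid n = 4, 5.
Final answer: 4, 5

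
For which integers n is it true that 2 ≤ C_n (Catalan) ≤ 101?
2, 3, 4, 5

Solution: C_1=1; C_2=2; C_3=5; C_4=14; C_5=42; C_6=132. So valid n = 2, 3, 4, 5.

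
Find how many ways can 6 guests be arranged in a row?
720

Solution: Arrangements of 6 distinct objects: 6! = 720.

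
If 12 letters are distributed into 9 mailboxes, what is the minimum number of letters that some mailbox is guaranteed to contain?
2

Reasoning: Pigeonhole: ⌈12/9⌉ = 2.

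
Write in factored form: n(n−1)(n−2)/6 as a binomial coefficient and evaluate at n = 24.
C(n,3); C(24,3) = 2,024

Working:
n(n−1)(n−2)/6 = n!/(3!(n−3)!) = C(n,3). At n = 24: C(24,3) = 2,024.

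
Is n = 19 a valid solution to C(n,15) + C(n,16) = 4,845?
Yes

Solution: C(19,15) + C(19,16) = 3,876 + 969 = 4,845, which equals 4,845.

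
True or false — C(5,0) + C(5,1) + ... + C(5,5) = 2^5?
True

Binomial theorem with x = y = 1: Σ C(5,i) = (1+1)^5 = 2^5 = 32. The statement holds.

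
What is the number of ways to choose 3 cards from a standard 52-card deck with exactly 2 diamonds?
3,042

Explanation: 13 diamonds and 39 non-diamonds: C(13,2) × C(39,1) = 78 × 39 = 3,042.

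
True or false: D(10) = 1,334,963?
False

Solution: Derangements of 10 elements: D(10) = (10-1)·[D(9) + D(8)] = 9·[133,496 + 14,833] = 1,334,961.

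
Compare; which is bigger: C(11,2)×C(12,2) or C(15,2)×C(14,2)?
C(11,2)×C(12,2)=3,630, C(15,2)×C(14,2)=9,555.
Final answer: C(15,2)×C(14,2)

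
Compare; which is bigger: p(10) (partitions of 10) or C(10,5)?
Pentagonal recurrence p(n) = p(n−1) + p(n−2) − p(n−5) − p(n−7) + …: p(10) = p(9) + p(8) − p(5) − p(3) = 30 + 22 − 7 − 3 = 42; C(10,5) = 252.

Answer: C(10,5)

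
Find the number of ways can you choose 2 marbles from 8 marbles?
C(8,2) = 8! / (2! × (8-2)!)
         = 8! / (2! × 6!)
         = 28
Final answer: 28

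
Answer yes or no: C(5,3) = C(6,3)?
No

Reasoning: LHS = C(5,3) = 10; RHS = C(6,3) = 20. 10 ≠ 20, so the statement does not hold.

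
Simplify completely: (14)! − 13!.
(14)! − 13! = (14)·13! − 13! = (14−1)·13! = 13·13! = 80,951,270,400.

Answer: 80,951,270,400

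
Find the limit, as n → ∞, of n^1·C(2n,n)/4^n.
C(2n,n) ~ 4^n/√(πn), so n^1·C(2n,n)/4^n ~ n^(1 − 1/2)/√π → ∞.

Answer: ∞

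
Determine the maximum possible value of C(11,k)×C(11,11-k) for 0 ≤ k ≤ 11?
213,444

Explanation: C(11,k)·C(11,11-k) = C(11,k)², maximised at the centre k = 5: C(11,5)² = 213,444.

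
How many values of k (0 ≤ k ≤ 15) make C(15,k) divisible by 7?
10
Checking C(15,k) mod 7 for k = 0..15: divisible at k = 2, 3, 4, 5, 6, 9, 10, 11, 12, 13. That's 10 values.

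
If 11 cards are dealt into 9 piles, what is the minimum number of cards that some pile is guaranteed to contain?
2

Working:
Pigeonhole: ⌈11/9⌉ = 2.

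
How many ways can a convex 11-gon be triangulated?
4,862

Solution: Using the Catalan number formula: C_n = C(2n, n) / (n+1)
C_9 = C(18, 9) / (9+1)
     = 48620 / 10
     = 4,862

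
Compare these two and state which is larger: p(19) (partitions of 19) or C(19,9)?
C(19,9)

Pentagonal recurrence p(n) = p(n−1) + p(n−2) − p(n−5) − p(n−7) + …: p(19) = p(18) + p(17) − p(14) − p(12) + p(7) + p(4) = 385 + 297 − 135 − 77 + 15 + 5 = 490; C(19,9) = 92,378.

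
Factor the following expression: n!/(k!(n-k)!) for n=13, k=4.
C(13,4) = 715

Solution: This is the binomial coefficient C(13,4) = 715.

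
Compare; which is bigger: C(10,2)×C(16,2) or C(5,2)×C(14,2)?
C(10,2)×C(16,2)
C(10,2)×C(16,2)=5,400, C(5,2)×C(14,2)=910.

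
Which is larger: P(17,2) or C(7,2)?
P(17,2)

Working:
P(17,2)=272, C(7,2)=21.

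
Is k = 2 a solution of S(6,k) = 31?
S(6,2) = 2·S(5,2) + S(5,1) = 2·15 + 1 = 31, which equals 31.

Answer: Yes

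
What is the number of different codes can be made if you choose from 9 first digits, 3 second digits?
27
By the multiplication principle: 9 × 3 = 27.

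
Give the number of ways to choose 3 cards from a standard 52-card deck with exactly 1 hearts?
9,633

Reasoning: 13 hearts and 39 non-hearts: C(13,1) × C(39,2) = 13 × 741 = 9,633.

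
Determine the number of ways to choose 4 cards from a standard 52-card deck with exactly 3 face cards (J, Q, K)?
12 face cards and 40 non-face cards: C(12,3) × C(40,1) = 220 × 40 = 8,800.

Answer: 8,800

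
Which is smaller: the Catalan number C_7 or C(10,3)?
C(10,3)

C_7 = C(14,7)/(7+1) = 3,432/8 = 429; C(10,3) = 120.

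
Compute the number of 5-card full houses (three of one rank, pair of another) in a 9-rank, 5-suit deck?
Triple rank: 9. Triple suits: C(5,3)=10. Pair rank: 8. Pair suits: C(5,2)=10. Total: 7,200.

Answer: 7,200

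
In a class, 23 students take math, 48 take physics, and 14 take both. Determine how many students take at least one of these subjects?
|A∪B| = |A|+|B|-|A∩B| = 23+48-14 = 57.

Answer: 57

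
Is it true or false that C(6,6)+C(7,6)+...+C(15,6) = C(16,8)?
False

Hockey stick identity gives Σ = C(16,7) = 11,440; RHS C(16,8) = 12,870.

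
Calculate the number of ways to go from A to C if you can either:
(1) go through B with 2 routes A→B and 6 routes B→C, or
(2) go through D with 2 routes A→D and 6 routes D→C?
24

Solution: Route via B: 2×6=12. Route via D: 2×6=12. Total: 24.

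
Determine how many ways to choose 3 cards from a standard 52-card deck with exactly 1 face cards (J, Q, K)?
9,360

Explanation: 12 face cards and 40 non-face cards: C(12,1) × C(40,2) = 12 × 780 = 9,360.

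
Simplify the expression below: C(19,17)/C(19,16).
3/17
C(n,k+1)/C(n,k) = (n−k)/(k+1). Here (19−16)/(16+1) = 3/17 = 3/17.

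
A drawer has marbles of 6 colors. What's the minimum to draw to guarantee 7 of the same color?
37
Worst case: 6 of each = 36. One more: 37.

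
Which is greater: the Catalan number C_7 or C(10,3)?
C_7

Reasoning: C_7 = C(14,7)/(7+1) = 3,432/8 = 429; C(10,3) = 120.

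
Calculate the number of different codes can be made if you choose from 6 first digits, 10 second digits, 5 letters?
300

Working:
By the multiplication principle: 6 × 10 × 5 = 300.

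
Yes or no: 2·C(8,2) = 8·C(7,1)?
Yes

Solution: Absorption identity k·C(n,k) = n·C(n-1,k-1). LHS = 2·28 = 56; RHS = 8·7 = 56.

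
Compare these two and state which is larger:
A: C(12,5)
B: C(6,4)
A

Solution: A=C(12,5)=792, B=C(6,4)=15.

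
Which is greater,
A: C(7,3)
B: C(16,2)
A=C(7,3)=35, B=C(16,2)=120.
Final answer: B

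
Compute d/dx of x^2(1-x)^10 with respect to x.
2x^1(1-x)^10 - 10x^2(1-x)^9

Product rule: 2x^{1}(1-x)^{10} + x^2·(-10)(1-x)^{9}.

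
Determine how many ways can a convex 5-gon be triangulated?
5

Explanation: Using the Catalan number formula: C_n = C(2n, n) / (n+1)
C_3 = C(6, 3) / (3+1)
     = 20 / 4
     = 5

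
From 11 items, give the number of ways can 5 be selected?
462
C(11,5) = 11! / (5! × (11-5)!)
         = 11! / (5! × 6!)
         = 462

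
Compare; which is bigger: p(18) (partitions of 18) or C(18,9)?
C(18,9)

Explanation: Pentagonal recurrence p(n) = p(n−1) + p(n−2) − p(n−5) − p(n−7) + …: p(18) = p(17) + p(16) − p(13) − p(11) + p(6) + p(3) = 297 + 231 − 101 − 56 + 11 + 3 = 385; C(18,9) = 48,620.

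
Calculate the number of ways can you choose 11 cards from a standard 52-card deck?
C(52,11) = 60,403,728,840.
Final answer: 60,403,728,840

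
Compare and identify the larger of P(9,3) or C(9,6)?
P(9,3)

Reasoning: P(9,3)=504, C(9,6)=84.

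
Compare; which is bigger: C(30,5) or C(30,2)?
C(30,5)=142,506, C(30,2)=435.

Answer: C(30,5)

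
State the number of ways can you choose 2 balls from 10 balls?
45
C(10,2) = 10! / (2! × (10-2)!)
         = 10! / (2! × 8!)
         = 45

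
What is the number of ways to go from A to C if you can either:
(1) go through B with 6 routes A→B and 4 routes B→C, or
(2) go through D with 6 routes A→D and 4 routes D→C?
48
Route via B: 6×4=24. Route via D: 6×4=24. Total: 48.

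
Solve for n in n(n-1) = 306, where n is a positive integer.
18

Solution: n² − n − 306 = 0, so n = (1 ± √(1 + 4·306))/2 = (1 ± √1,225)/2 = (1 ± 35)/2, i.e. n = 18 or n = -17. Taking the positive root, n = 18 (check: 18×17 = 306).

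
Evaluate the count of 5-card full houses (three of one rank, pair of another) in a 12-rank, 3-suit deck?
396

Solution: Triple rank: 12. Triple suits: C(3,3)=1. Pair rank: 11. Pair suits: C(3,2)=3. Total: 396.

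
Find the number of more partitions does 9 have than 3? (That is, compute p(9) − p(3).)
Pentagonal recurrence p(n) = p(n−1) + p(n−2) − p(n−5) − p(n−7) + …: p(9) = p(8) + p(7) − p(4) − p(2) = 22 + 15 − 5 − 2 = 30.
p(3) = p(2) + p(1) = 2 + 1 = 3.
Difference = 30 − 3 = 27.

Answer: 27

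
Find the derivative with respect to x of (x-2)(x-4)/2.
(2x - 6)/2

Reasoning: d/dx[(x-2)(x-4)] = (x-4) + (x-2) = 2x - 6. Dividing by 2 gives (2x - 6)/2.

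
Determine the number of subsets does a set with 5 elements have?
32
Each element can be included or excluded: 2^5 = 32.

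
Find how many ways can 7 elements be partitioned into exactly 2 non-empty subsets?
This equals S(7,2), the Stirling number of the 2nd kind.
Using the Stirling recurrence: S(n,k) = k·S(n-1,k) + S(n-1,k-1)
S(7,2) = 2·S(6,2) + S(6,1)
         = 2·31 + 1
         = 62 + 1
         = 63
Final answer: 63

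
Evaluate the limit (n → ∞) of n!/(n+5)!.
0

Explanation: n!/(n+5)! = 1/[(n+1)(n+2)···(n+5)] → 0 as n → ∞.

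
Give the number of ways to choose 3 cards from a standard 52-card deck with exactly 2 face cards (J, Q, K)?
2,640

Reasoning: 12 face cards and 40 non-face cards: C(12,2) × C(40,1) = 66 × 40 = 2,640.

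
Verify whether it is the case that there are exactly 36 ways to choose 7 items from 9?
True
C(9,7) = 36.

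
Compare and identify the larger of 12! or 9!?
12!

Working:
12!=479,001,600, 9!=362,880. 12! > 9!.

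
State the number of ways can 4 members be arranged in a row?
24
Arrangements of 4 distinct objects: 4! = 24.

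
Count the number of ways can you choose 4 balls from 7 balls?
35

Reasoning: C(7,4) = 7! / (4! × (7-4)!)
         = 7! / (4! × 3!)
         = 35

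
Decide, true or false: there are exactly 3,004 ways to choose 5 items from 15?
False

Reasoning: C(15,5) = 3,003 ≠ 3004.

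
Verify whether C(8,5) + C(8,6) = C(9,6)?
True

Pascal's identity: LHS = 56 + 28 = 84; RHS = C(9,6) = 84. Both sides agree, so the statement holds.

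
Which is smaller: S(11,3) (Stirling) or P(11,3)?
P(11,3)

Explanation: S(11,3) = 3·S(10,3) + S(10,2) = 3·9,330 + 511 = 28,501; P(11,3) = 990.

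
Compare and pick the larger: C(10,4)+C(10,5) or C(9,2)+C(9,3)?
C(10,4)+C(10,5)

First=462, Second=120.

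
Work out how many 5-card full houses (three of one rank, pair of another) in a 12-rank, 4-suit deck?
3,168

Reasoning: Triple rank: 12. Triple suits: C(4,3)=4. Pair rank: 11. Pair suits: C(4,2)=6. Total: 3,168.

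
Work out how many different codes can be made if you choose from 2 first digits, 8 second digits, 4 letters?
64
By the multiplication principle: 2 × 8 × 4 = 64.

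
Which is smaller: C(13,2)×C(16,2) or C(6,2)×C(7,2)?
C(6,2)×C(7,2)

Explanation: C(13,2)×C(16,2)=9,360, C(6,2)×C(7,2)=315.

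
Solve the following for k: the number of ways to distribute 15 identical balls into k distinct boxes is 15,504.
6

Explanation: Stars and bars: the count is C(15+k−1, k−1), increasing in k. k=4: C(18,3) = 816, k=5: C(19,4) = 3,876, k=6: C(20,5) = 15,504 ✓. So k = 6.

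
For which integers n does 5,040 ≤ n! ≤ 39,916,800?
7, 8, 9, 10, 11
n! is strictly increasing; 7! = 5,040 and 11! = 39,916,800, so valid n = 7, 8, 9, 10, 11.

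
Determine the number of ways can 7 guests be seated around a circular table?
720

Working:
Circular arrangements: (7-1)! = 720.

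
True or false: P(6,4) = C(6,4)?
False

P(6,4) = 360 but C(6,4) = 15; they differ by a factor of 4! = 24, so the statement does not hold.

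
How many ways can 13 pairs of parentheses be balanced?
742,900

Solution: Using the Catalan number formula: C_n = C(2n, n) / (n+1)
C_13 = C(26, 13) / (13+1)
     = 10400600 / 14
     = 742,900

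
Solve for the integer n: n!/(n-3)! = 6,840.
20

Explanation: n!/(n-3)! = n×(n-1)×(n-2), a product of 3 consecutive integers ≈ (n−1)^3. 6,840^(1/3) + 1 ≈ 20.0; check n = 20: 20×19×18 = 6,840 ✓. So n = 20.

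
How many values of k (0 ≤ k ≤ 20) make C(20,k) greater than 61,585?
7

Solution: Row 20 is unimodal and symmetric about k=20/2. C(20,6)=38,760 ≤ 61,585; C(20,7)=77,520 > 61,585; by symmetry C(20,k) > 61,585 for k = 7..13. That's 13 - 7 + 1 = 7 values.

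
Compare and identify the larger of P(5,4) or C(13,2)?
P(5,4)=120, C(13,2)=78.
Final answer: P(5,4)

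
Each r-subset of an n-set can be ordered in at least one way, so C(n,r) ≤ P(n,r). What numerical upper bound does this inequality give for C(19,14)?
1,013,709,170,073,600
P(19,14) = 19·18·17·16·15·14·13·12·11·10·9·8·7·6 = 1,013,709,170,073,600, so C(19,14) ≤ 1,013,709,170,073,600. (The bound is loose by a factor of 14! = 87,178,291,200: C(19,14) = 1,013,709,170,073,600/87,178,291,200 = 11,628.)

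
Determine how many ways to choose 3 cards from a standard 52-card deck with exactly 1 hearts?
9,633

Explanation: 13 hearts and 39 non-hearts: C(13,1) × C(39,2) = 13 × 741 = 9,633.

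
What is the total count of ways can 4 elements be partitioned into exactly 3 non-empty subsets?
6

Working:
This equals S(4,3), the Stirling number of the 2nd kind.
Using the Stirling recurrence: S(n,k) = k·S(n-1,k) + S(n-1,k-1)
S(4,3) = 3·S(3,3) + S(3,2)
         = 3·1 + 3
         = 3 + 3
         = 6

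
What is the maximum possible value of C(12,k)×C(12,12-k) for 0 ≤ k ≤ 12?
853,776

Reasoning: C(12,k)·C(12,12-k) = C(12,k)², maximised at the centre k = 6: C(12,6)² = 853,776.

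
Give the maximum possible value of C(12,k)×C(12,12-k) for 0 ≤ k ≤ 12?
C(12,k)·C(12,12-k) = C(12,k)², maximised at the centre k = 6: C(12,6)² = 853,776.
Final answer: 853,776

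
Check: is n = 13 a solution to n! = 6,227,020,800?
Yes
13! = 13·12! = 13·479,001,600 = 6,227,020,800, which equals 6,227,020,800.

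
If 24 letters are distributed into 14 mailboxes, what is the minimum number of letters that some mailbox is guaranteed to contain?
2
Pigeonhole: ⌈24/14⌉ = 2.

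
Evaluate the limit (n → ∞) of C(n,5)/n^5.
1/120

Working:
C(n,5) ≈ n^5/5! for large n. Limit = 1/5! = 1/120.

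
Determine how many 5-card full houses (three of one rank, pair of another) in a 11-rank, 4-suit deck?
2,640

Working:
Triple rank: 11. Triple suits: C(4,3)=4. Pair rank: 10. Pair suits: C(4,2)=6. Total: 2,640.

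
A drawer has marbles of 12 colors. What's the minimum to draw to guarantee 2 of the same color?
13
Worst case: 1 of each = 12. One more: 13.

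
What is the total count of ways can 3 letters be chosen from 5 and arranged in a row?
60

Working:
P(5,3) = 5!/(5-3)! = 60.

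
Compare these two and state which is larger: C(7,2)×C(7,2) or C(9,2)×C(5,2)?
C(7,2)×C(7,2)

Working:
C(7,2)×C(7,2)=441, C(9,2)×C(5,2)=360.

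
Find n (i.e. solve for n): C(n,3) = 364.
14
C(n,3) = n(n−1)(n−2)/3! is increasing in n, and n(n−1)(n−2) = 3!·364 = 2,184 ≈ (n−1)^3 gives n ≈ 14.0. Check: C(12,3) = 220, C(13,3) = 286, C(14,3) = 364 ✓. So n = 14.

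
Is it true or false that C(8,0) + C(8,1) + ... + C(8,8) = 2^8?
True

Working:
Binomial theorem with x = y = 1: Σ C(8,i) = (1+1)^8 = 2^8 = 256. The statement holds.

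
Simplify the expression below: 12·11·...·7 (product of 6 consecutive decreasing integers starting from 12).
This is P(12,6) = 12!/(6)! = 665,280.
Final answer: 665,280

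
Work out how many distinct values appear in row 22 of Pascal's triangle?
Row 22 has entries C(22,0)..C(22,22); by symmetry C(22,k)=C(22,22-k), giving 12 distinct values.
Final answer: 12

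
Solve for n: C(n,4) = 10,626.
24

Solution: C(n,4) = n(n−1)(n−2)(n−3)/4! is increasing in n, and n(n−1)(n−2)(n−3) = 4!·10,626 = 255,024 ≈ (n−1.5)^4 gives n ≈ 24.0. Check: C(22,4) = 7,315, C(23,4) = 8,855, C(24,4) = 10,626 ✓. So n = 24.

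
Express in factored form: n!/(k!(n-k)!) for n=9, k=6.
C(9,6) = 84

Solution: This is the binomial coefficient C(9,6) = 84.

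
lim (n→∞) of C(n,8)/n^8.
1/40320

Solution: C(n,8) ≈ n^8/8! for large n. Limit = 1/8! = 1/40320.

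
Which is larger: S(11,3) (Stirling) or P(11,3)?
S(11,3)

Solution: S(11,3) = 3·S(10,3) + S(10,2) = 3·9,330 + 511 = 28,501; P(11,3) = 990.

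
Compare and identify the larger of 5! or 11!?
5!=120, 11!=39,916,800. 11! > 5!.

Answer: 11!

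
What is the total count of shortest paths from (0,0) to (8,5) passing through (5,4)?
To (5,4): C(9,5)=126. From there: C(4,3)=4. Total: 504.
Final answer: 504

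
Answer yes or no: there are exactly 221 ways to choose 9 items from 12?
No

Reasoning: C(12,9) = 220 ≠ 221.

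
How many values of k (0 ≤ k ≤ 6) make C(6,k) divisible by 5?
3
Checking C(6,k) mod 5 for k = 0..6: divisible at k = 2, 3, 4. That's 3 values.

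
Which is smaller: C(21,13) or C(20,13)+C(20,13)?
C(20,13)+C(20,13)
C(21,13)=203,490; C(20,13)+C(20,13)=77,520+77,520=155,040.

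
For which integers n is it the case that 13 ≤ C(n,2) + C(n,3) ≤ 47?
5, 6

Solution: C(4,2)+C(4,3)=10; C(5,2)+C(5,3)=20; C(6,2)+C(6,3)=35; C(7,2)+C(7,3)=56. So valid n = 5, 6.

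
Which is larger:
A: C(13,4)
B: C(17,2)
A
A=C(13,4)=715, B=C(17,2)=136.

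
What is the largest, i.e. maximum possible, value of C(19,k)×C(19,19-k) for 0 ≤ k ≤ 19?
C(19,k)·C(19,19-k) = C(19,k)², maximised at the centre k = 9: C(19,9)² = 8,533,694,884.
Final answer: 8,533,694,884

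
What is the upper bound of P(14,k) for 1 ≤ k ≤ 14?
P(14,k) increases in k, so maximum at k = 14: 14! = 87,178,291,200.
Final answer: 87,178,291,200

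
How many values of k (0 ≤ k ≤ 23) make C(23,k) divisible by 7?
Checking C(23,k) mod 7 for k = 0..23: divisible at k = 3, 4, 5, 6, 10, 11, 12, 13, 17, 18, 19, 20. That's 12 values.
Final answer: 12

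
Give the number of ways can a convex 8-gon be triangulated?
Using the Catalan number formula: C_n = C(2n, n) / (n+1)
C_6 = C(12, 6) / (6+1)
     = 924 / 7
     = 132

Answer: 132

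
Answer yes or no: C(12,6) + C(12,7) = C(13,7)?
Yes

Pascal's identity: LHS = 924 + 792 = 1,716; RHS = C(13,7) = 1,716. Both sides agree, so the statement holds.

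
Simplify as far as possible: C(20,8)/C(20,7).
C(n,k+1)/C(n,k) = (n−k)/(k+1). Here (20−7)/(7+1) = 13/8 = 13/8.
Final answer: 13/8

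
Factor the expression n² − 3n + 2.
(n − 1)(n − 2)

Solution: Seek roots whose sum is 3 and product is 2: (1, 2). So n² − 3n + 2 = (n − 1)(n − 2).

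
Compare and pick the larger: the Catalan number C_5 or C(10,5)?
C_5 = C(10,5)/(5+1) = 252/6 = 42; C(10,5) = 252.

Answer: C(10,5)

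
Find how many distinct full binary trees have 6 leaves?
42
Using the Catalan number formula: C_n = C(2n, n) / (n+1)
C_5 = C(10, 5) / (5+1)
     = 252 / 6
     = 42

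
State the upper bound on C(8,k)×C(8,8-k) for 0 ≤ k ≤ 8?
4,900

Solution: C(8,k)·C(8,8-k) = C(8,k)², maximised at the centre k = 4: C(8,4)² = 4,900.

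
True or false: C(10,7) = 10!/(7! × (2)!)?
The correct denominator is 7!×3!, giving C(10,7) = 120; the stated RHS is 10!/(7!×2!) = 360 ≠ 120, so the statement does not hold.

Answer: False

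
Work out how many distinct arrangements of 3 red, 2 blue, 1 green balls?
60

Solution: Multinomial: 6!/(3! × 2! × 1!) = 60.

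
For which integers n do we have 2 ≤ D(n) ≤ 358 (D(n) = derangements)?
3, 4, 5, 6

Solution: Using D(n) = (n−1)[D(n−1) + D(n−2)] with D(1)=0, D(2)=1: D(2)=1; D(3)=2; D(4)=9; D(5)=44; D(6)=265; D(7)=1,854. So valid n = 3, 4, 5, 6.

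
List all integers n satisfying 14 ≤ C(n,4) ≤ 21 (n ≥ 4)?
6
C(5,4)=5; C(6,4)=15; C(7,4)=35. So valid n = 6.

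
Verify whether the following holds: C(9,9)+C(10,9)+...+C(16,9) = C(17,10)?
True

Working:
Hockey stick identity gives Σ = C(17,10) = 19,448; RHS C(17,10) = 19,448.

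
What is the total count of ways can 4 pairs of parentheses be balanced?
14

Explanation: Using the Catalan number formula: C_n = C(2n, n) / (n+1)
C_4 = C(8, 4) / (4+1)
     = 70 / 5
     = 14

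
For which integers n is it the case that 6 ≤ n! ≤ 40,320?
3, 4, 5, 6, 7, 8

Working:
n! is strictly increasing; 3! = 6 and 8! = 40,320, so valid n = 3, 4, 5, 6, 7, 8.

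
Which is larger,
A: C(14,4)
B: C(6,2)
A

A=C(14,4)=1,001, B=C(6,2)=15.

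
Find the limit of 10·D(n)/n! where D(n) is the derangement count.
10/e

Solution: D(n)/n! → 1/e, so 10·D(n)/n! → 10/e.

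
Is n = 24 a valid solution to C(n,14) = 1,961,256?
Yes

Solution: C(24,14) = 24·23·22·21·20·19·18·17·16·15·14·13·12·11/14! = 170,978,946,685,747,200/87,178,291,200 = 1,961,256, which equals 1,961,256.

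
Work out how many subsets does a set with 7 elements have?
128

Reasoning: Each element can be included or excluded: 2^7 = 128.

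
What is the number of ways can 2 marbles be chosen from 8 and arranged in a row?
56

P(8,2) = 8!/(8-2)! = 56.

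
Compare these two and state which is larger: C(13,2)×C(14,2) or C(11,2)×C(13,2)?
C(13,2)×C(14,2)=7,098, C(11,2)×C(13,2)=4,290.
Final answer: C(13,2)×C(14,2)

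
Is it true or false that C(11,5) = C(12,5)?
False

Solution: LHS = C(11,5) = 462; RHS = C(12,5) = 792. 462 ≠ 792, so the statement does not hold.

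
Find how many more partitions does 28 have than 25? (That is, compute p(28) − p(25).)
1,760

Reasoning: Pentagonal recurrence p(n) = p(n−1) + p(n−2) − p(n−5) − p(n−7) + …: p(28) = p(27) + p(26) − p(23) − p(21) + p(16) + p(13) − p(6) − p(2) = 3,010 + 2,436 − 1,255 − 792 + 231 + 101 − 11 − 2 = 3,718.
p(25) = p(24) + p(23) − p(20) − p(18) + p(13) + p(10) − p(3) = 1,575 + 1,255 − 627 − 385 + 101 + 42 − 3 = 1,958.
Difference = 3,718 − 1,958 = 1,760.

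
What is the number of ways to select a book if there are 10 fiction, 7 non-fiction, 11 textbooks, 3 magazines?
31

Explanation: By the addition principle: 10 + 7 + 11 + 3 = 31.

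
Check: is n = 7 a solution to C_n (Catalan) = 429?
Yes

C_7 = C(14,7)/(7+1) = 3,432/8 = 429, which equals 429.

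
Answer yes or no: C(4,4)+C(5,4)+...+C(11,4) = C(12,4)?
No
Hockey stick identity gives Σ = C(12,5) = 792; RHS C(12,4) = 495.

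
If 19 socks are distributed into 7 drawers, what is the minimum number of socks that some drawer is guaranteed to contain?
3

Reasoning: Pigeonhole: ⌈19/7⌉ = 3.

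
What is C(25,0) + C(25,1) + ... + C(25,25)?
33,554,432

Sum of binomial coefficients = 2^25 = 33,554,432.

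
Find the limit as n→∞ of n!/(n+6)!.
0

Working:
n!/(n+6)! = 1/[(n+1)(n+2)···(n+6)] → 0 as n → ∞.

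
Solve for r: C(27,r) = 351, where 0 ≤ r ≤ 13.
2

Solution: C(27,r) is increasing for 0 ≤ r ≤ 13. Stepping up (C(27,r+1) = C(27,r)·(27−r)/(r+1)): C(27,1) = 27, C(27,2) = 351 ✓. So r = 2.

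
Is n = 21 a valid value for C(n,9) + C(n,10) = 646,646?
Yes

Explanation: C(21,9) + C(21,10) = 293,930 + 352,716 = 646,646, which equals 646,646.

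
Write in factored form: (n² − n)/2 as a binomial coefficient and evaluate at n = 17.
C(n,2); C(17,2) = 136

Solution: (n² − n)/2 = n(n−1)/2 = C(n,2). At n = 17: C(17,2) = 136.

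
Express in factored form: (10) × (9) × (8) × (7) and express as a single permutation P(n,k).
P(10,4) = 10!/(6)!

Reasoning: Product of 4 consecutive descending integers starting at 10: P(10,4) = 10!/6! = 5,040.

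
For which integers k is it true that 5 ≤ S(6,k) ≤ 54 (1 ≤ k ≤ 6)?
2, 5

Explanation: S(6,1)=1; S(6,2)=31; S(6,3)=90; S(6,4)=65; S(6,5)=15; S(6,6)=1. So valid k = 2, 5.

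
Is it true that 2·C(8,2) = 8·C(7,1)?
True

Reasoning: Absorption identity k·C(n,k) = n·C(n-1,k-1). LHS = 2·28 = 56; RHS = 8·7 = 56.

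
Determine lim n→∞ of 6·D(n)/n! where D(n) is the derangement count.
6/e

Reasoning: D(n)/n! → 1/e, so 6·D(n)/n! → 6/e.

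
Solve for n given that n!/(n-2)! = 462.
22

Solution: n!/(n-2)! = n×(n-1), a product of 2 consecutive integers ≈ (n−0.5)^2. 462^(1/2) + 0.5 ≈ 22.0; check n = 22: 22×21 = 462 ✓. So n = 22.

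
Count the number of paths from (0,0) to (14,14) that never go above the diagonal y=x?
Counted by the Catalan number C_14: C_14 = C(28,14)/(14+1) = 40,116,600/15 = 2,674,440.

Answer: 2,674,440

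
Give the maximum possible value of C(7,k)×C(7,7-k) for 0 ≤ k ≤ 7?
1,225

Working:
C(7,k)·C(7,7-k) = C(7,k)², maximised at the centre k = 3: C(7,3)² = 1,225.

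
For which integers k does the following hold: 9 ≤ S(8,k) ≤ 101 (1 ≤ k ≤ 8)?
7

Working:
S(8,1)=1; S(8,2)=127; S(8,3)=966; S(8,4)=1,701; S(8,5)=1,050; S(8,6)=266; S(8,7)=28; S(8,8)=1. So valid k = 7.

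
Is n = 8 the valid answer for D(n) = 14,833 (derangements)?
Yes

Reasoning: D(8) = (8-1)·[D(7) + D(6)] = 7·[1,854 + 265] = 14,833, which equals 14,833.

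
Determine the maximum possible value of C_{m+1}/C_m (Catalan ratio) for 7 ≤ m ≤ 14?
29/8

C_{m+1}/C_m = 2(2m+1)/(m+2), which increases with m. Maximum at m = 14: 2·29/16 = 29/8.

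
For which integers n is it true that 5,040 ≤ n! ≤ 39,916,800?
7, 8, 9, 10, 11

Reasoning: n! is strictly increasing; 7! = 5,040 and 11! = 39,916,800, so valid n = 7, 8, 9, 10, 11.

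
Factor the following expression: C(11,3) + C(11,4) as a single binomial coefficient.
By Pascal's identity: C(11,3) + C(11,4) = C(12,4) = 495.

Answer: C(12,4)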